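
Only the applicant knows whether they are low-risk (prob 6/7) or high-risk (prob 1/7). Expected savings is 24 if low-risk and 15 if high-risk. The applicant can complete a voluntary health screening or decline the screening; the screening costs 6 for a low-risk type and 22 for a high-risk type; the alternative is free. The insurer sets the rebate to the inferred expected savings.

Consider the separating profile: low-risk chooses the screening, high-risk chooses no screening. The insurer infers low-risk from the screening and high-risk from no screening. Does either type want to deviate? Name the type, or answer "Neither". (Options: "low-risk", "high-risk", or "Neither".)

The screening pays 24; no screening pays 15.
low-risk: assigned the screening, nets 24 − 6 = 18; deviating to no screening nets 15.
high-risk: assigned no screening, nets 15; deviating to the screening nets 24 − 22 = 2.
Both types strictly prefer their assigned action; no profitable deviation.

Neither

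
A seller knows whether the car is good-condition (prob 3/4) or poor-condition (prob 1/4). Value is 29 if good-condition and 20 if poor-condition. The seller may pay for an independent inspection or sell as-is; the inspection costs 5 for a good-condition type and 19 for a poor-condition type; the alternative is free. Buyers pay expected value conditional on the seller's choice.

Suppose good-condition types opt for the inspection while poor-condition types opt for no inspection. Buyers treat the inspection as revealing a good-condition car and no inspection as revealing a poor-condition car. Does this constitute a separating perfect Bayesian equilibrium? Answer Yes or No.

Yes

Under these beliefs, the inspection earns price 29 and no inspection earns price 20.
good-condition: the inspection nets 29 − 5 = 24; no inspection nets 20. good-condition prefers the inspection.
poor-condition: the inspection nets 29 − 19 = 10; no inspection nets 20. poor-condition prefers no inspection.
Neither type deviates, so the separating profile is an equilibrium.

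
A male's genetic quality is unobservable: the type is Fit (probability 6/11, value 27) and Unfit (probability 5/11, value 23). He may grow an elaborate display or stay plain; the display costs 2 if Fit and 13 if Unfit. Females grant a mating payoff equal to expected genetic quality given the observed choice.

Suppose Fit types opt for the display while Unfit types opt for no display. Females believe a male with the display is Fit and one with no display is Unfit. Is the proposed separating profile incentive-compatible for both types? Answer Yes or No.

Yes

Under these beliefs, the display earns mating payoff 27 and no display earns mating payoff 23.
Fit: the display nets 27 − 2 = 25; no display nets 23. Fit prefers the display.
Unfit: the display nets 27 − 13 = 14; no display nets 23. Unfit prefers no display.
Neither type deviates, so the separating profile is an equilibrium.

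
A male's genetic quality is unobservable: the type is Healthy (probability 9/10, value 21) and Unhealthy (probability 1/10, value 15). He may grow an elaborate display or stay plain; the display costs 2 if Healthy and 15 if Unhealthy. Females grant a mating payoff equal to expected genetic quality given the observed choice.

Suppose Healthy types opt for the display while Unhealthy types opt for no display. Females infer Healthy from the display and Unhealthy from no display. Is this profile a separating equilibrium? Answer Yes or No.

Yes

Under these beliefs, the display earns mating payoff 21 and no display earns mating payoff 15.
Healthy: the display nets 21 − 2 = 19; no display nets 15. Healthy prefers the display.
Unhealthy: the display nets 21 − 15 = 6; no display nets 15. Unhealthy prefers no display.
Neither type deviates, so the separating profile is an equilibrium.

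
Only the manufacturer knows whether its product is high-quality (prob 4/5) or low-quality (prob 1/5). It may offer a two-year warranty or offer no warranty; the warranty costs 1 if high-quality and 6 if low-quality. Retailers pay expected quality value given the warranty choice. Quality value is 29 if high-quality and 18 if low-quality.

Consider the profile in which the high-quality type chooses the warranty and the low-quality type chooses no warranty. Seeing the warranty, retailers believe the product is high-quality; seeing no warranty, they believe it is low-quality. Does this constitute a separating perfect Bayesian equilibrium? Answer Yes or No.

Under these beliefs, the warranty earns price 29 and no warranty earns price 18.
high-quality: the warranty nets 29 − 1 = 28; no warranty nets 18. high-quality prefers the warranty.
low-quality: the warranty nets 29 − 6 = 23; no warranty nets 18. low-quality would deviate to the warranty.
low-quality has a profitable deviation, so the profile is not an equilibrium.

No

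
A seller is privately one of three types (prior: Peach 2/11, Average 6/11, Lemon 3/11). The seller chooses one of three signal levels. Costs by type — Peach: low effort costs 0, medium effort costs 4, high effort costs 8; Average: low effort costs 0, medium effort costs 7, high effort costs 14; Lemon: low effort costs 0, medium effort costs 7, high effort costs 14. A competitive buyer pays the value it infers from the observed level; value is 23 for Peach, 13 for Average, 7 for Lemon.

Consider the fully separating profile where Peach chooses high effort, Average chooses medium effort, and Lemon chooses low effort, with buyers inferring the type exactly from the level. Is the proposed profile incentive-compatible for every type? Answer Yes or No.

No

Separating prices: high effort → 23, medium effort → 13, low effort → 7.
Peach (assigned high effort): low effort: 7 − 0 = 7; medium effort: 13 − 4 = 9; high effort: 23 − 8 = 15. Peach stays.
Average (assigned medium effort): low effort: 7 − 0 = 7; medium effort: 13 − 7 = 6; high effort: 23 − 14 = 9. Average prefers high effort.
Lemon (assigned low effort): low effort: 7 − 0 = 7; medium effort: 13 − 7 = 6; high effort: 23 − 14 = 9. Lemon prefers high effort.
At least one type deviates; the separating profile fails.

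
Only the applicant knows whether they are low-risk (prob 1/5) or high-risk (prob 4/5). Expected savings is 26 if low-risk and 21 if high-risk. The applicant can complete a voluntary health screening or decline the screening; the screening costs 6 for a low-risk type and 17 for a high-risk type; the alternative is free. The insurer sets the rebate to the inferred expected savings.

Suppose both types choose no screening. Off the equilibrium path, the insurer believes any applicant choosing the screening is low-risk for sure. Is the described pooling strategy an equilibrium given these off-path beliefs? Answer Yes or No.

On path, the insurer holds the prior and pays 1/5·26 + 4/5·21 = 22. Off path (the screening), believing low-risk, it pays 26.
low-risk: no screening nets 22; the screening nets 26 − 6 = 20. low-risk stays.
high-risk: no screening nets 22; the screening nets 26 − 17 = 9. high-risk stays.
No type deviates, so pooling is sustained.

Yes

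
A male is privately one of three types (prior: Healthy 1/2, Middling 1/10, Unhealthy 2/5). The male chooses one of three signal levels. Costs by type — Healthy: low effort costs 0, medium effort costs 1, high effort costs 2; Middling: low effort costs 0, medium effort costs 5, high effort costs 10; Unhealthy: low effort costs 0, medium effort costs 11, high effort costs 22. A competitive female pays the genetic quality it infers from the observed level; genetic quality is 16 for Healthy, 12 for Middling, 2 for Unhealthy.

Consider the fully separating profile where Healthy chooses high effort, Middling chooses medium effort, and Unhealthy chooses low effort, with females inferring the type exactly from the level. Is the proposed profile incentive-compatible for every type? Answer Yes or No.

Yes

Separating mating payoffs: high effort → 16, medium effort → 12, low effort → 2.
Healthy (assigned high effort): low effort: 2 − 0 = 2; medium effort: 12 − 1 = 11; high effort: 16 − 2 = 14. Healthy stays.
Middling (assigned medium effort): low effort: 2 − 0 = 2; medium effort: 12 − 5 = 7; high effort: 16 − 10 = 6. Middling stays.
Unhealthy (assigned low effort): low effort: 2 − 0 = 2; medium effort: 12 − 11 = 1; high effort: 16 − 22 = -6. Unhealthy stays.
Every type prefers its assigned level; separation holds.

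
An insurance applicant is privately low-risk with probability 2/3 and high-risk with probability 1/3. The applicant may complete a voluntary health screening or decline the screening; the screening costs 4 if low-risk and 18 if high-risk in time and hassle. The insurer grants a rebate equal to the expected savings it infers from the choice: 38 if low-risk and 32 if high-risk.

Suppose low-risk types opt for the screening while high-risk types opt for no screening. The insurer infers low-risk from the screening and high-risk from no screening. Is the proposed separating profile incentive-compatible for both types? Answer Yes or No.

Under these beliefs, the screening earns rebate 38 and no screening earns rebate 32.
low-risk: the screening nets 38 − 4 = 34; no screening nets 32. low-risk prefers the screening.
high-risk: the screening nets 38 − 18 = 20; no screening nets 32. high-risk prefers no screening.
Neither type deviates, so the separating profile is an equilibrium.

Yes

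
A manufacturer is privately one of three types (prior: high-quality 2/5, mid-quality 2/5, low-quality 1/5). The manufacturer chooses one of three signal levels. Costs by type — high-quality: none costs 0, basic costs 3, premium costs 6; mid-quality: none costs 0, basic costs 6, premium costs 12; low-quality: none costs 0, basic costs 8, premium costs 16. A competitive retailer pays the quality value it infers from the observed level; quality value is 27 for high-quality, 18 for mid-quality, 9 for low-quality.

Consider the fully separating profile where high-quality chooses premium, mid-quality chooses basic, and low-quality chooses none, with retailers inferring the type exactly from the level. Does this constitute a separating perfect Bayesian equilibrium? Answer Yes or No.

No

Separating prices: premium → 27, basic → 18, none → 9.
high-quality (assigned premium): none: 9 − 0 = 9; basic: 18 − 3 = 15; premium: 27 − 6 = 21. high-quality stays.
mid-quality (assigned basic): none: 9 − 0 = 9; basic: 18 − 6 = 12; premium: 27 − 12 = 15. mid-quality prefers premium.
low-quality (assigned none): none: 9 − 0 = 9; basic: 18 − 8 = 10; premium: 27 − 16 = 11. low-quality prefers premium.
At least one type deviates; the separating profile fails.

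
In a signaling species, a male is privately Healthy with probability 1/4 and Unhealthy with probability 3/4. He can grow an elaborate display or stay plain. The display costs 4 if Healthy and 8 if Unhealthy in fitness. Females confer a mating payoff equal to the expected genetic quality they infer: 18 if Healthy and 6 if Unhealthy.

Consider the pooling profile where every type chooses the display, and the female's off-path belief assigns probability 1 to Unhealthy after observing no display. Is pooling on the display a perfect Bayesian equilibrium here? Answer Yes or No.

No

On path, the female holds the prior and pays 1/4·18 + 3/4·6 = 9. Off path (no display), believing Unhealthy, it pays 6.
Healthy: the display nets 9 − 4 = 5; no display nets 6. Healthy would deviate.
Unhealthy: the display nets 9 − 8 = 1; no display nets 6. Unhealthy would deviate.
A type deviates, so pooling fails.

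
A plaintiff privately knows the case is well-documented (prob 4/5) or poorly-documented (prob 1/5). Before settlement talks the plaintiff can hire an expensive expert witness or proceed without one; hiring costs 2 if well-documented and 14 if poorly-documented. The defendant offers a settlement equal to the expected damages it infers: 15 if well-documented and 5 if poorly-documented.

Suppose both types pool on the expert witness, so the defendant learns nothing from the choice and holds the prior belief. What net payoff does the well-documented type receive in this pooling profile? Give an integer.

Pooled settlement = 4/5·15 + 1/5·5 = 13.
well-documented pays cost 2 for the expert witness, so net payoff = 13 − 2 = 11.

11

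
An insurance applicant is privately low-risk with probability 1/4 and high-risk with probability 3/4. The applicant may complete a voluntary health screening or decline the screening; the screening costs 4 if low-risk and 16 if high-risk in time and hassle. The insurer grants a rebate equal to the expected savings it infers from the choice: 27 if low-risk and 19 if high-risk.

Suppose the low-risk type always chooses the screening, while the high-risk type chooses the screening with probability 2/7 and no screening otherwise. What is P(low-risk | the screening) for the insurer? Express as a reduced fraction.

P(the screening) = (1/4)·1 + (3/4)·(2/7) = 13/28.
By Bayes' rule, P(low-risk | the screening) = (1/4) / (13/28) = 7/13.

7/13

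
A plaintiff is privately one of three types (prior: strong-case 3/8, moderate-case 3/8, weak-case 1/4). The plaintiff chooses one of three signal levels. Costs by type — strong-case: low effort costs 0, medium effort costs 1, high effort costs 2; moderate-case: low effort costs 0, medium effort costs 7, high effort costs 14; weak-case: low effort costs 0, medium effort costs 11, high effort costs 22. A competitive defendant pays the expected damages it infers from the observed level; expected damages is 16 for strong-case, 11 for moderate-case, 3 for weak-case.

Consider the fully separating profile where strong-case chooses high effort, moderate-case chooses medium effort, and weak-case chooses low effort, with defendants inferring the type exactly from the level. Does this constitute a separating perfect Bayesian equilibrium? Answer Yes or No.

Yes

Separating settlements: high effort → 16, medium effort → 11, low effort → 3.
strong-case (assigned high effort): low effort: 3 − 0 = 3; medium effort: 11 − 1 = 10; high effort: 16 − 2 = 14. strong-case stays.
moderate-case (assigned medium effort): low effort: 3 − 0 = 3; medium effort: 11 − 7 = 4; high effort: 16 − 14 = 2. moderate-case stays.
weak-case (assigned low effort): low effort: 3 − 0 = 3; medium effort: 11 − 11 = 0; high effort: 16 − 22 = -6. weak-case stays.
Every type prefers its assigned level; separation holds.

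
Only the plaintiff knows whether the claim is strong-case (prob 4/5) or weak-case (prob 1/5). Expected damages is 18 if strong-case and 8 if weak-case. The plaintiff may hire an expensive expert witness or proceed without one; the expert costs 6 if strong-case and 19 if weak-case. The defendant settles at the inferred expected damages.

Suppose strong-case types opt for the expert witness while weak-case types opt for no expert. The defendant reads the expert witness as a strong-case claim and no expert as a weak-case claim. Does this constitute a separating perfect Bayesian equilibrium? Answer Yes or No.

Under these beliefs, the expert witness earns settlement 18 and no expert earns settlement 8.
strong-case: the expert witness nets 18 − 6 = 12; no expert nets 8. strong-case prefers the expert witness.
weak-case: the expert witness nets 18 − 19 = -1; no expert nets 8. weak-case prefers no expert.
Neither type deviates, so the separating profile is an equilibrium.

Yes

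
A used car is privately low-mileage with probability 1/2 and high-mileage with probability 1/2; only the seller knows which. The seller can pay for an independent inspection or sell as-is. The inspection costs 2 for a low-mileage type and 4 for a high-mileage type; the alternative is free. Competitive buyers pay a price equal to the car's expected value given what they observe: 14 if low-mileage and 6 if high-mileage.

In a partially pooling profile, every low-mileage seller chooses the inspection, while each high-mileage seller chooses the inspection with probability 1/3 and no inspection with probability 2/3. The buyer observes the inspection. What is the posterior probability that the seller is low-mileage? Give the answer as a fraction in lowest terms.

3/4

P(the inspection) = (1/2)·1 + (1/2)·(1/3) = 2/3.
By Bayes' rule, P(low-mileage | the inspection) = (1/2) / (2/3) = 3/4.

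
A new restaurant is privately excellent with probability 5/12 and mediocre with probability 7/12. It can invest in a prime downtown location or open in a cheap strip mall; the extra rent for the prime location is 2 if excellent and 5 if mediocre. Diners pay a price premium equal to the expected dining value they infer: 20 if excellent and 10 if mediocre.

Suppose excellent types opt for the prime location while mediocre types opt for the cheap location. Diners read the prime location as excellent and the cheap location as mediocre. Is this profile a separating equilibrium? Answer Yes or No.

Under these beliefs, the prime location earns price premium 20 and the cheap location earns price premium 10.
excellent: the prime location nets 20 − 2 = 18; the cheap location nets 10. excellent prefers the prime location.
mediocre: the prime location nets 20 − 5 = 15; the cheap location nets 10. mediocre would deviate to the prime location.
mediocre has a profitable deviation, so the profile is not an equilibrium.

No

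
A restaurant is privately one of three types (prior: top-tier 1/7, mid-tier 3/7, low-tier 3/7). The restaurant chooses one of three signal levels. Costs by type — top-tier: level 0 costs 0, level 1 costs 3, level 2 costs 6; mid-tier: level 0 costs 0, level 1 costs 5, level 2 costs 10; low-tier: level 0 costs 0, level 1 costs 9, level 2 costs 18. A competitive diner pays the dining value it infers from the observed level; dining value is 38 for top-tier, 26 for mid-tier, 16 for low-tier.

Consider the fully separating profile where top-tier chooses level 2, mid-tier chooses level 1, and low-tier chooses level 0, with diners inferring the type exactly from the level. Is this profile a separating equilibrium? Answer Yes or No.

No

Separating price premiums: level 2 → 38, level 1 → 26, level 0 → 16.
top-tier (assigned level 2): level 0: 16 − 0 = 16; level 1: 26 − 3 = 23; level 2: 38 − 6 = 32. top-tier stays.
mid-tier (assigned level 1): level 0: 16 − 0 = 16; level 1: 26 − 5 = 21; level 2: 38 − 10 = 28. mid-tier prefers level 2.
low-tier (assigned level 0): level 0: 16 − 0 = 16; level 1: 26 − 9 = 17; level 2: 38 − 18 = 20. low-tier prefers level 2.
At least one type deviates; the separating profile fails.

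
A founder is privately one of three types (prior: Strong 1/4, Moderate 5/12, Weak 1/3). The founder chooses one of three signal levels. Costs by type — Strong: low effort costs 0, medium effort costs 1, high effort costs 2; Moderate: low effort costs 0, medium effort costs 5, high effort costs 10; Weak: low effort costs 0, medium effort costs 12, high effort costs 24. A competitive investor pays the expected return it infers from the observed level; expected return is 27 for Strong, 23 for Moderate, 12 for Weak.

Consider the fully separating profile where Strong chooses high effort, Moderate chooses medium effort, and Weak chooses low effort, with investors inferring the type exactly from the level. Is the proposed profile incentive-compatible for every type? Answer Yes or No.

Yes

Separating valuations: high effort → 27, medium effort → 23, low effort → 12.
Strong (assigned high effort): low effort: 12 − 0 = 12; medium effort: 23 − 1 = 22; high effort: 27 − 2 = 25. Strong stays.
Moderate (assigned medium effort): low effort: 12 − 0 = 12; medium effort: 23 − 5 = 18; high effort: 27 − 10 = 17. Moderate stays.
Weak (assigned low effort): low effort: 12 − 0 = 12; medium effort: 23 − 12 = 11; high effort: 27 − 24 = 3. Weak stays.
Every type prefers its assigned level; separation holds.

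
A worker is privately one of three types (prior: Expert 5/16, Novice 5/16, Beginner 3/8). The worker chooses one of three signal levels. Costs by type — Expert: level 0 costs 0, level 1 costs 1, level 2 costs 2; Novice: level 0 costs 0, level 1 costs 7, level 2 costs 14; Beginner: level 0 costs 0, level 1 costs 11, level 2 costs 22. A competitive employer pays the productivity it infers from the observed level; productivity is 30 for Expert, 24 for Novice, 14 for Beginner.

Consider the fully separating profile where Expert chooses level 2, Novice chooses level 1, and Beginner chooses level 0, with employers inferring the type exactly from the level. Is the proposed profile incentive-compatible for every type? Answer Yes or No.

Separating wages: level 2 → 30, level 1 → 24, level 0 → 14.
Expert (assigned level 2): level 0: 14 − 0 = 14; level 1: 24 − 1 = 23; level 2: 30 − 2 = 28. Expert stays.
Novice (assigned level 1): level 0: 14 − 0 = 14; level 1: 24 − 7 = 17; level 2: 30 − 14 = 16. Novice stays.
Beginner (assigned level 0): level 0: 14 − 0 = 14; level 1: 24 − 11 = 13; level 2: 30 − 22 = 8. Beginner stays.
Every type prefers its assigned level; separation holds.

Yes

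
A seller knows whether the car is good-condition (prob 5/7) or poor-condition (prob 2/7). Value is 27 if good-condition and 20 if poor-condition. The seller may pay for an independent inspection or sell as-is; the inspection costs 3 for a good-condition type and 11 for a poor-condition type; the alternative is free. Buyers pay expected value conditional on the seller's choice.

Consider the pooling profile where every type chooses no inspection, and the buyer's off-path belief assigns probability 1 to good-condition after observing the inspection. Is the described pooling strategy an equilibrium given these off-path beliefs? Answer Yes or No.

On path, the buyer holds the prior and pays 5/7·27 + 2/7·20 = 25. Off path (the inspection), believing good-condition, it pays 27.
good-condition: no inspection nets 25; the inspection nets 27 − 3 = 24. good-condition stays.
poor-condition: no inspection nets 25; the inspection nets 27 − 11 = 16. poor-condition stays.
No type deviates, so pooling is sustained.

Yes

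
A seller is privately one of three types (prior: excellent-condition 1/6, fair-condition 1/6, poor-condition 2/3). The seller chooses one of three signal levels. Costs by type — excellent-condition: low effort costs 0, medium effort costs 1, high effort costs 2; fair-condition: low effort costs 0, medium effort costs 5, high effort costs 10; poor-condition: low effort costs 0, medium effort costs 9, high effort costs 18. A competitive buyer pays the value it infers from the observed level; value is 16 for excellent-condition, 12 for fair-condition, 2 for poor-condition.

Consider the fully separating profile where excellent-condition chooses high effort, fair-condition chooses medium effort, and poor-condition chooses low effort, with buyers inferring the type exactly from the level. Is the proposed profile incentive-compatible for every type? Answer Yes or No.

No

Separating prices: high effort → 16, medium effort → 12, low effort → 2.
excellent-condition (assigned high effort): low effort: 2 − 0 = 2; medium effort: 12 − 1 = 11; high effort: 16 − 2 = 14. excellent-condition stays.
fair-condition (assigned medium effort): low effort: 2 − 0 = 2; medium effort: 12 − 5 = 7; high effort: 16 − 10 = 6. fair-condition stays.
poor-condition (assigned low effort): low effort: 2 − 0 = 2; medium effort: 12 − 9 = 3; high effort: 16 − 18 = -2. poor-condition prefers medium effort.
At least one type deviates; the separating profile fails.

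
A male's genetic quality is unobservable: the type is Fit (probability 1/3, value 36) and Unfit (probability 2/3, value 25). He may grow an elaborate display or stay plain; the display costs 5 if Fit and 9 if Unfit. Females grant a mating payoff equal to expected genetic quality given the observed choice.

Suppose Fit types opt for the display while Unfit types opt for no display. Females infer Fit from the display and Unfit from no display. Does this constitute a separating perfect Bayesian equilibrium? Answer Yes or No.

No

Under these beliefs, the display earns mating payoff 36 and no display earns mating payoff 25.
Fit: the display nets 36 − 5 = 31; no display nets 25. Fit prefers the display.
Unfit: the display nets 36 − 9 = 27; no display nets 25. Unfit would deviate to the display.
Unfit has a profitable deviation, so the profile is not an equilibrium.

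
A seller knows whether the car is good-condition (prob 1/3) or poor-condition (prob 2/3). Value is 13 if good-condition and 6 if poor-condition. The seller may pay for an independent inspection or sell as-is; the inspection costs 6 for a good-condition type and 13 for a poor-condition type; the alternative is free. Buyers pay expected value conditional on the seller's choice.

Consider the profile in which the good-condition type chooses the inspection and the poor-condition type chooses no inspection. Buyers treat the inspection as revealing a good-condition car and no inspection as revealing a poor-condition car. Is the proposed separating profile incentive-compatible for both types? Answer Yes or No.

Under these beliefs, the inspection earns price 13 and no inspection earns price 6.
good-condition: the inspection nets 13 − 6 = 7; no inspection nets 6. good-condition prefers the inspection.
poor-condition: the inspection nets 13 − 13 = 0; no inspection nets 6. poor-condition prefers no inspection.
Neither type deviates, so the separating profile is an equilibrium.

Yes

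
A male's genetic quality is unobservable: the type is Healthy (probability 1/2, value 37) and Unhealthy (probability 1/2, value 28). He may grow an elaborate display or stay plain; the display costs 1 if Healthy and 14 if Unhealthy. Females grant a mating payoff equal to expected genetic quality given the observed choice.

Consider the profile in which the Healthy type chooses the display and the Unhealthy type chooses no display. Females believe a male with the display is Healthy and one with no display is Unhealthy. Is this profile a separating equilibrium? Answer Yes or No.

Yes

Under these beliefs, the display earns mating payoff 37 and no display earns mating payoff 28.
Healthy: the display nets 37 − 1 = 36; no display nets 28. Healthy prefers the display.
Unhealthy: the display nets 37 − 14 = 23; no display nets 28. Unhealthy prefers no display.
Neither type deviates, so the separating profile is an equilibrium.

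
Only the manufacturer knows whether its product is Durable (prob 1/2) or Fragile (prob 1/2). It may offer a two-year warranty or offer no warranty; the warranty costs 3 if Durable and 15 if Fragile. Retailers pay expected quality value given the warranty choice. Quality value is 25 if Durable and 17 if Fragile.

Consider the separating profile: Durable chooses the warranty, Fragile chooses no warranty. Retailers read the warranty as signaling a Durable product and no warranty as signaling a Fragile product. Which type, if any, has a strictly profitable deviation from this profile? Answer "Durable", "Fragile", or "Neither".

Neither

The warranty pays 25; no warranty pays 17.
Durable: assigned the warranty, nets 25 − 3 = 22; deviating to no warranty nets 17.
Fragile: assigned no warranty, nets 17; deviating to the warranty nets 25 − 15 = 10.
Both types strictly prefer their assigned action; no profitable deviation.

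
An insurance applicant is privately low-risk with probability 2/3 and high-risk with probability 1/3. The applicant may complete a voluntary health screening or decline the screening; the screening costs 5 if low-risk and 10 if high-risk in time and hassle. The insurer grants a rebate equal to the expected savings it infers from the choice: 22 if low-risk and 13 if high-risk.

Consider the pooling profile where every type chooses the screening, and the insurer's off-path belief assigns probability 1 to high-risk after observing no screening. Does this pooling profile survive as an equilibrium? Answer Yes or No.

No

On path, the insurer holds the prior and pays 2/3·22 + 1/3·13 = 19. Off path (no screening), believing high-risk, it pays 13.
low-risk: the screening nets 19 − 5 = 14; no screening nets 13. low-risk stays.
high-risk: the screening nets 19 − 10 = 9; no screening nets 13. high-risk would deviate.
A type deviates, so pooling fails.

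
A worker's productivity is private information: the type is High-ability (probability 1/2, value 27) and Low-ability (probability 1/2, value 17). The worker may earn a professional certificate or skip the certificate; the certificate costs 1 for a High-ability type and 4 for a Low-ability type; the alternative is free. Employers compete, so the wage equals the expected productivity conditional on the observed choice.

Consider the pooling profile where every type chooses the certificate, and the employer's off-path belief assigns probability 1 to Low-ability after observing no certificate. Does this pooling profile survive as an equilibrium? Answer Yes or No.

On path, the employer holds the prior and pays 1/2·27 + 1/2·17 = 22. Off path (no certificate), believing Low-ability, it pays 17.
High-ability: the certificate nets 22 − 1 = 21; no certificate nets 17. High-ability stays.
Low-ability: the certificate nets 22 − 4 = 18; no certificate nets 17. Low-ability stays.
No type deviates, so pooling is sustained.

Yes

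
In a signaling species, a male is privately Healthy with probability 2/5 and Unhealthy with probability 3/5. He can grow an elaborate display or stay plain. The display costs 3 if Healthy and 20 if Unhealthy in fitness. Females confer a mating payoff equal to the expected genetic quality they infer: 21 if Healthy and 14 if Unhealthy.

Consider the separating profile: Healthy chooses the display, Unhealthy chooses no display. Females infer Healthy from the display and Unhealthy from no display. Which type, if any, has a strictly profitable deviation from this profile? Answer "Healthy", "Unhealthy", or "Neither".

Neither

The display pays 21; no display pays 14.
Healthy: assigned the display, nets 21 − 3 = 18; deviating to no display nets 14.
Unhealthy: assigned no display, nets 14; deviating to the display nets 21 − 20 = 1.
Both types strictly prefer their assigned action; no profitable deviation.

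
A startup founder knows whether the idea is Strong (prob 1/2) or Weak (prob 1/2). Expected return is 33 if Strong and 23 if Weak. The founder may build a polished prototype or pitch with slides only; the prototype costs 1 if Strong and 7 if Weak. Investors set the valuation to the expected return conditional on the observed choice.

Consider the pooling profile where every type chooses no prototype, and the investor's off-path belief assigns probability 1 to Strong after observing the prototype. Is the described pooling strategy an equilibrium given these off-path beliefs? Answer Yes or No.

No

On path, the investor holds the prior and pays 1/2·33 + 1/2·23 = 28. Off path (the prototype), believing Strong, it pays 33.
Strong: no prototype nets 28; the prototype nets 33 − 1 = 32. Strong would deviate.
Weak: no prototype nets 28; the prototype nets 33 − 7 = 26. Weak stays.
A type deviates, so pooling fails.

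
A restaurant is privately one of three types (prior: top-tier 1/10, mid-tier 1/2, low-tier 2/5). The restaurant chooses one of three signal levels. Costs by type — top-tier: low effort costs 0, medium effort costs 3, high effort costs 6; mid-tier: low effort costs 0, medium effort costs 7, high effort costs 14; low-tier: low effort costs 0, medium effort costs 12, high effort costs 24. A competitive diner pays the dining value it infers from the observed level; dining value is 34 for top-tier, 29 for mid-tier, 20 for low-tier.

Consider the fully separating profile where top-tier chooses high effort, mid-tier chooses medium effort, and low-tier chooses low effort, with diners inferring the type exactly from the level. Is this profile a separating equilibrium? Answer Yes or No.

Yes

Separating price premiums: high effort → 34, medium effort → 29, low effort → 20.
top-tier (assigned high effort): low effort: 20 − 0 = 20; medium effort: 29 − 3 = 26; high effort: 34 − 6 = 28. top-tier stays.
mid-tier (assigned medium effort): low effort: 20 − 0 = 20; medium effort: 29 − 7 = 22; high effort: 34 − 14 = 20. mid-tier stays.
low-tier (assigned low effort): low effort: 20 − 0 = 20; medium effort: 29 − 12 = 17; high effort: 34 − 24 = 10. low-tier stays.
Every type prefers its assigned level; separation holds.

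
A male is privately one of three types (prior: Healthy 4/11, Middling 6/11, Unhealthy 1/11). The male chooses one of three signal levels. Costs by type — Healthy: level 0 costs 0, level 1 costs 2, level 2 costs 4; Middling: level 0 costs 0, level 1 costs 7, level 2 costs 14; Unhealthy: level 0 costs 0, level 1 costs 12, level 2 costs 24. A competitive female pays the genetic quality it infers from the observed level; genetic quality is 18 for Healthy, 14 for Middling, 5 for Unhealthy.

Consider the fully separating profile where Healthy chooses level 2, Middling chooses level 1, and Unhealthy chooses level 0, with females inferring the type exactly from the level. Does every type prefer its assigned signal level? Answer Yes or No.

Separating mating payoffs: level 2 → 18, level 1 → 14, level 0 → 5.
Healthy (assigned level 2): level 0: 5 − 0 = 5; level 1: 14 − 2 = 12; level 2: 18 − 4 = 14. Healthy stays.
Middling (assigned level 1): level 0: 5 − 0 = 5; level 1: 14 − 7 = 7; level 2: 18 − 14 = 4. Middling stays.
Unhealthy (assigned level 0): level 0: 5 − 0 = 5; level 1: 14 − 12 = 2; level 2: 18 − 24 = -6. Unhealthy stays.
Every type prefers its assigned level; separation holds.

Yes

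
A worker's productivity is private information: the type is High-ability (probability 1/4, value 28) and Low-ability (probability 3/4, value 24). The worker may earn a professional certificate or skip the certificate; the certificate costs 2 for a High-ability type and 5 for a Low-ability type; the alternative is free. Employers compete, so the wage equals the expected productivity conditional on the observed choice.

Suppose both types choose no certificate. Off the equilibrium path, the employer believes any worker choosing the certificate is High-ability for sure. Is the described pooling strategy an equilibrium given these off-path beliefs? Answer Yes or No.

No

On path, the employer holds the prior and pays 1/4·28 + 3/4·24 = 25. Off path (the certificate), believing High-ability, it pays 28.
High-ability: no certificate nets 25; the certificate nets 28 − 2 = 26. High-ability would deviate.
Low-ability: no certificate nets 25; the certificate nets 28 − 5 = 23. Low-ability stays.
A type deviates, so pooling fails.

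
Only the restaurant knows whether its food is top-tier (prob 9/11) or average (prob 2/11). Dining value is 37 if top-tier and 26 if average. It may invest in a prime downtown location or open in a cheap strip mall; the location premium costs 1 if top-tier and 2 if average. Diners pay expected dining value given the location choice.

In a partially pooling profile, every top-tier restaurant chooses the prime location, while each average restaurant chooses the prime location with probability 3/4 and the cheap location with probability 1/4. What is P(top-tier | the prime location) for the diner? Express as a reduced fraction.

6/7

P(the prime location) = (9/11)·1 + (2/11)·(3/4) = 21/22.
By Bayes' rule, P(top-tier | the prime location) = (9/11) / (21/22) = 6/7.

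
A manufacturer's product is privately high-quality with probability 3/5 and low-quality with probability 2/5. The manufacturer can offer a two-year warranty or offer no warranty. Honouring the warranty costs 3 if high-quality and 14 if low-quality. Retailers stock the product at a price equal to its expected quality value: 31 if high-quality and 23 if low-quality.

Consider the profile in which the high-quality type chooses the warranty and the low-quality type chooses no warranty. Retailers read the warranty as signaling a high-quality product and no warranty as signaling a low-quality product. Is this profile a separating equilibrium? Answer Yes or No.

Yes

Under these beliefs, the warranty earns price 31 and no warranty earns price 23.
high-quality: the warranty nets 31 − 3 = 28; no warranty nets 23. high-quality prefers the warranty.
low-quality: the warranty nets 31 − 14 = 17; no warranty nets 23. low-quality prefers no warranty.
Neither type deviates, so the separating profile is an equilibrium.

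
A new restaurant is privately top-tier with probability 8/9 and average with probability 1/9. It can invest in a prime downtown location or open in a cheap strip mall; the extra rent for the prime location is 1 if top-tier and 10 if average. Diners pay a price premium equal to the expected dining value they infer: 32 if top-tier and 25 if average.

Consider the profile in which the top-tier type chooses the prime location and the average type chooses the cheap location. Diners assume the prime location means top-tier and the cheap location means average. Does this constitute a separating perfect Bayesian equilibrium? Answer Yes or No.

Yes

Under these beliefs, the prime location earns price premium 32 and the cheap location earns price premium 25.
top-tier: the prime location nets 32 − 1 = 31; the cheap location nets 25. top-tier prefers the prime location.
average: the prime location nets 32 − 10 = 22; the cheap location nets 25. average prefers the cheap location.
Neither type deviates, so the separating profile is an equilibrium.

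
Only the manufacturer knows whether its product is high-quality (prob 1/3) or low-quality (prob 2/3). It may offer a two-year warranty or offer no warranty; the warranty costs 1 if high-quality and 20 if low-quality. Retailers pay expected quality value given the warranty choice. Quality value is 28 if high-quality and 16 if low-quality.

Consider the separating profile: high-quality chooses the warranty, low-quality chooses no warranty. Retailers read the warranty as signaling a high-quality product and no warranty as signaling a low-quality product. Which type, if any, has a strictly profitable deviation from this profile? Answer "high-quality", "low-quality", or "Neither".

The warranty pays 28; no warranty pays 16.
high-quality: assigned the warranty, nets 28 − 1 = 27; deviating to no warranty nets 16.
low-quality: assigned no warranty, nets 16; deviating to the warranty nets 28 − 20 = 8.
Both types strictly prefer their assigned action; no profitable deviation.

Neither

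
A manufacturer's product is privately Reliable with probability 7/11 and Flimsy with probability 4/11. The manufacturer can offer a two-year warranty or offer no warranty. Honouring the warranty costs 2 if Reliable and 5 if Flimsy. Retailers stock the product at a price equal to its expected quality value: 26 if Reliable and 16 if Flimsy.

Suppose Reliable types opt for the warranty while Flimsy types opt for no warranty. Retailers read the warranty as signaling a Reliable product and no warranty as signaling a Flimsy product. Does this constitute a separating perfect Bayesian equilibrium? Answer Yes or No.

Under these beliefs, the warranty earns price 26 and no warranty earns price 16.
Reliable: the warranty nets 26 − 2 = 24; no warranty nets 16. Reliable prefers the warranty.
Flimsy: the warranty nets 26 − 5 = 21; no warranty nets 16. Flimsy would deviate to the warranty.
Flimsy has a profitable deviation, so the profile is not an equilibrium.

No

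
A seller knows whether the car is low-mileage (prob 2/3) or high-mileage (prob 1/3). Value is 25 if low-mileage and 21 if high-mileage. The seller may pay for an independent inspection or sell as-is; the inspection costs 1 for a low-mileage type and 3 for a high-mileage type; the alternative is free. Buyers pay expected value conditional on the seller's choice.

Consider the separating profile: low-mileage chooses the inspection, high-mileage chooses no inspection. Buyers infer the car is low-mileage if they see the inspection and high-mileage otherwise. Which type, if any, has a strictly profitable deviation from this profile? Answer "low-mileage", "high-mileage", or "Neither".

high-mileage

The inspection pays 25; no inspection pays 21.
low-mileage: assigned the inspection, nets 25 − 1 = 24; deviating to no inspection nets 21.
high-mileage: assigned no inspection, nets 21; deviating to the inspection nets 25 − 3 = 22.
The high-mileage type gains 1 by deviating.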